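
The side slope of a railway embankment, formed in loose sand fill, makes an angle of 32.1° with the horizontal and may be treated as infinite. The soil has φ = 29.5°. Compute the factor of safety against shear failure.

FS = 0.90

For a dry cohesionless infinite slope the factor of safety is FS = tanφ / tanβ.
FS = tan29.5° / tan32.1° = 0.5658 / 0.6273 = 0.902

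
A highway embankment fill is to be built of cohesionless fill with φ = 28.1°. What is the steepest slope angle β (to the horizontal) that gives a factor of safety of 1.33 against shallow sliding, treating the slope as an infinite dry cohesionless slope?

For an infinite dry cohesionless slope FS = tanφ/tanβ, so tanβ = tanφ / FS.
tanβ = tan28.1° / 1.33 = 0.5340 / 1.33 = 0.4015
β = arctan(0.4015) = 21.87°

β = 21.9°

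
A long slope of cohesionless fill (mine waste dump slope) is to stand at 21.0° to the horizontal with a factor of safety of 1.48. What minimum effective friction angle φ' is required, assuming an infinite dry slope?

FS = tanφ'/tanβ ⇒ tanφ' = FS · tanβ = 1.48 · tan21.0° = 0.5681
φ' = arctan(0.5681) = 29.60°

φ' = 29.6°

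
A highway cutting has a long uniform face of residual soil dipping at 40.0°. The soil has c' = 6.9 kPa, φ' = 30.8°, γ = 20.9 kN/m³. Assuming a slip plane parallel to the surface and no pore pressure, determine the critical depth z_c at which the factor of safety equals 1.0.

z_c = 2.32 m

Setting FS = 1.00 in FS = [c' + γz cos²β tanφ'] / [γz sinβ cosβ] and solving for z:
z = c' / [γ cosβ (FS·sinβ − cosβ·tanφ')]
  = 6.9 / [20.9·cos40.0°·(1.00·sin40.0° − cos40.0°·tan30.8°)]
  = 6.9 / [20.9·0.7660·(1.00·0.6428 − 0.7660·0.5961)]
  = 6.9 / 2.9801 = 2.315 m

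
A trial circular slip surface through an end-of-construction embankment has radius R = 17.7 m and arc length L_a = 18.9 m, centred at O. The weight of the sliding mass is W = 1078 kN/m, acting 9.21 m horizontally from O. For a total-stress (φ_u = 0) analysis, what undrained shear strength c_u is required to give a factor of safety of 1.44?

FS = c_u·L_a·R / (W·d), so c_u = FS·W·d / (L_a·R).
c_u = 1.44·1078·9.21 / (18.90·17.7) = 14296.9 / 334.53 = 42.74 kPa

c_u = 42.7 kPa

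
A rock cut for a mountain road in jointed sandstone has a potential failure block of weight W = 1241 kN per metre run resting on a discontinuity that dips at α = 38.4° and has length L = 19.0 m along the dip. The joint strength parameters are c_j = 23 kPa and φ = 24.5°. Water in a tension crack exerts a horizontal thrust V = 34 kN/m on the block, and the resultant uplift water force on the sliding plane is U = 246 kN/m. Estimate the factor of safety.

FS = 0.95

Resolving the block weight along and normal to the plane and applying the Mohr–Coulomb strength on the joint:
N' = W cosα − U − V sinα = 1241·cos38.4° − 246 − 34·sin38.4° = 705.4 kN/m
Driving force T = W sinα + V cosα = 1241·sin38.4° + 34·cos38.4° = 797.5 kN/m
Resisting force R = c_j·L + N'·tanφ = 23·19.0 + 705.4·tan24.5° = 437.0 + 321.5 = 758.5 kN/m
FS = R / T = 758.5 / 797.5 = 0.951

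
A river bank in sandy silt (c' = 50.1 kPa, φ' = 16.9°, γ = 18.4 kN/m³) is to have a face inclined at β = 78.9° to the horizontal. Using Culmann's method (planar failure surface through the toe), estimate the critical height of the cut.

Culmann's analysis gives the critical failure plane at α_cr = (β + φ')/2 = (78.9 + 16.9)/2 = 47.9°, and the critical height
H_c = (4c'/γ) · sinβ cosφ' / [1 − cos(β − φ')]
    = (4·50.1/18.4) · sin78.9°·cos16.9° / [1 − cos(62.0°)]
    = 10.891 · 0.9813·0.9568 / [1 − 0.4695]
    = 10.891 · 0.9389 / 0.5305
    = 19.28 m

H_c = 19.28 m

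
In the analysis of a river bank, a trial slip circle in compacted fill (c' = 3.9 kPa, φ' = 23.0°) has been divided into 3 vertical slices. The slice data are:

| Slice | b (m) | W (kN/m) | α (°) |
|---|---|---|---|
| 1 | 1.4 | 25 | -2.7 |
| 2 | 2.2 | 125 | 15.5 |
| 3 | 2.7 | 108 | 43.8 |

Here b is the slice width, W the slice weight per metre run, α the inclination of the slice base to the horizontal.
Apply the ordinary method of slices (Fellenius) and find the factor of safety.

FS = 1.16

Ordinary method of slices: FS = Σ[c'·Δl_i + (W_i cosα_i)·tanφ'] / Σ W_i sinα_i, with Δl_i = b_i / cosα_i.
Slice 1: Δl = 1.4/cos(-2.7°) = 1.402 m; N'_1 = 25·cos(-2.7°) = 25.0; c'Δl = 5.47; W sinα = -1.2
Slice 2: Δl = 2.2/cos15.5° = 2.283 m; N'_2 = 125·cos15.5° = 120.5; c'Δl = 8.90; W sinα = 33.4
Slice 3: Δl = 2.7/cos43.8° = 3.741 m; N'_3 = 108·cos43.8° = 78.0; c'Δl = 14.59; W sinα = 74.8
Σc'Δl = 29.0 kN/m; ΣN' = 223.4 kN/m; ΣW sinα = 107.0 kN/m
Resisting = 29.0 + 223.4·tan23.0° = 29.0 + 94.8 = 123.8 kN/m
FS = 123.8 / 107.0 = 1.157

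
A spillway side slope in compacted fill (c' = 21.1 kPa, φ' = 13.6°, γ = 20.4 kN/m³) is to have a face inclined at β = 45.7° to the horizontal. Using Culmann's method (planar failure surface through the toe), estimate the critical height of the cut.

H_c = 18.83 m

Culmann's analysis gives the critical failure plane at α_cr = (β + φ')/2 = (45.7 + 13.6)/2 = 29.7°, and the critical height
H_c = (4c'/γ) · sinβ cosφ' / [1 − cos(β − φ')]
    = (4·21.1/20.4) · sin45.7°·cos13.6° / [1 − cos(32.1°)]
    = 4.137 · 0.7157·0.9720 / [1 − 0.8471]
    = 4.137 · 0.6956 / 0.1529
    = 18.83 m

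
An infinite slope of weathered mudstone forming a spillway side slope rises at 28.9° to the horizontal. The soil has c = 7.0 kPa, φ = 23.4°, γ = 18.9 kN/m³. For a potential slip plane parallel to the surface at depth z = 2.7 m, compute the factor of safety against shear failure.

FS = 1.11

For an infinite slope with a slip plane parallel to the surface (no pore pressure): FS = [c + γz cos²β tanφ] / [γz sinβ cosβ].
γz = 18.9·2.7 = 51.03 kN/m²
Numerator = 7.0 + 51.03·cos²28.9°·tan23.4° = 7.0 + 51.03·0.7664·0.4327 = 23.925 kPa
Denominator = 51.03·sin28.9°·cos28.9° = 51.03·0.4833·0.8755 = 21.591 kPa
FS = 23.925 / 21.591 = 1.108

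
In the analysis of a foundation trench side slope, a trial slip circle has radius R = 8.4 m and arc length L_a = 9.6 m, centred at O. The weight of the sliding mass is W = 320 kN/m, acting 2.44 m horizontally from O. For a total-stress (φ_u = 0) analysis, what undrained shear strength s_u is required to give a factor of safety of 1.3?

s_u = 12.6 kPa

FS = s_u·L_a·R / (W·d), so s_u = FS·W·d / (L_a·R).
s_u = 1.3·320·2.44 / (9.60·8.4) = 1015.0 / 80.64 = 12.59 kPa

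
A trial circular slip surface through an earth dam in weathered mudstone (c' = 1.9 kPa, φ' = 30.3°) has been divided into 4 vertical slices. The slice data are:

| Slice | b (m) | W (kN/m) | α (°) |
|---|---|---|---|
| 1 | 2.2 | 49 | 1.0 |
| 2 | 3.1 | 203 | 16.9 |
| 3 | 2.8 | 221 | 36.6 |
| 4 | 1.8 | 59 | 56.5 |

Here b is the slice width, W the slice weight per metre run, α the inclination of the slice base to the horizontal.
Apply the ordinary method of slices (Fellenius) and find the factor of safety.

Ordinary method of slices: FS = Σ[c'·Δl_i + (W_i cosα_i)·tanφ'] / Σ W_i sinα_i, with Δl_i = b_i / cosα_i.
Slice 1: Δl = 2.2/cos1.0° = 2.200 m; N'_1 = 49·cos1.0° = 49.0; c'Δl = 4.18; W sinα = 0.9
Slice 2: Δl = 3.1/cos16.9° = 3.240 m; N'_2 = 203·cos16.9° = 194.2; c'Δl = 6.16; W sinα = 59.0
Slice 3: Δl = 2.8/cos36.6° = 3.488 m; N'_3 = 221·cos36.6° = 177.4; c'Δl = 6.63; W sinα = 131.8
Slice 4: Δl = 1.8/cos56.5° = 3.261 m; N'_4 = 59·cos56.5° = 32.6; c'Δl = 6.20; W sinα = 49.2
Σc'Δl = 23.2 kN/m; ΣN' = 453.2 kN/m; ΣW sinα = 240.8 kN/m
Resisting = 23.2 + 453.2·tan30.3° = 23.2 + 264.8 = 288.0 kN/m
FS = 288.0 / 240.8 = 1.196

FS = 1.20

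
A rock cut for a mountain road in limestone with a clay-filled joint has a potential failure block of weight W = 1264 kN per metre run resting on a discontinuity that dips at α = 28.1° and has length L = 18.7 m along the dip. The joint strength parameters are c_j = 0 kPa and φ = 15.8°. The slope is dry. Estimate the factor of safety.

Resolving the block weight along and normal to the plane and applying the Mohr–Coulomb strength on the joint:
N' = W cosα = 1264·cos28.1° = 1115.0 kN/m
Driving force T = W sinα = 1264·sin28.1° = 595.4 kN/m
Resisting force R = c_j·L + N'·tanφ = 0·18.7 + 1115.0·tan15.8° = 0.0 + 315.5 = 315.5 kN/m
FS = R / T = 315.5 / 595.4 = 0.530

FS = 0.53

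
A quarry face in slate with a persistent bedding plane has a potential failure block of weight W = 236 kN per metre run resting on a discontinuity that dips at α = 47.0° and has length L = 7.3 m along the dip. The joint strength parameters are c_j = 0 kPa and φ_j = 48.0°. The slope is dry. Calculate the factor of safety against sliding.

FS = 1.04

Resolving the block weight along and normal to the plane and applying the Mohr–Coulomb strength on the joint:
N' = W cosα = 236·cos47.0° = 161.0 kN/m
Driving force T = W sinα = 236·sin47.0° = 172.6 kN/m
Resisting force R = c_j·L + N'·tanφ_j = 0·7.3 + 161.0·tan48.0° = 0.0 + 178.8 = 178.8 kN/m
FS = R / T = 178.8 / 172.6 = 1.036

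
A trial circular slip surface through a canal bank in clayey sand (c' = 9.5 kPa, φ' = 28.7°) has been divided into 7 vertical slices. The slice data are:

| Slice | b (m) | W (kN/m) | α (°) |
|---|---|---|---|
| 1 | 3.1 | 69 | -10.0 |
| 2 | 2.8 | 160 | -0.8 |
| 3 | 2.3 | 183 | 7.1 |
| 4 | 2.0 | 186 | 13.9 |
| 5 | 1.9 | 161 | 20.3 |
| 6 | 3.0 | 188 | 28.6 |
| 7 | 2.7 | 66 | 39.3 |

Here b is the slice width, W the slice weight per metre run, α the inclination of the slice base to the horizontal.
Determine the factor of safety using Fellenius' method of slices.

Ordinary method of slices: FS = Σ[c'·Δl_i + (W_i cosα_i)·tanφ'] / Σ W_i sinα_i, with Δl_i = b_i / cosα_i.
Slice 1: Δl = 3.1/cos(-10.0°) = 3.148 m; N'_1 = 69·cos(-10.0°) = 68.0; c'Δl = 29.90; W sinα = -12.0
Slice 2: Δl = 2.8/cos(-0.8°) = 2.800 m; N'_2 = 160·cos(-0.8°) = 160.0; c'Δl = 26.60; W sinα = -2.2
Slice 3: Δl = 2.3/cos7.1° = 2.318 m; N'_3 = 183·cos7.1° = 181.6; c'Δl = 22.02; W sinα = 22.6
Slice 4: Δl = 2.0/cos13.9° = 2.060 m; N'_4 = 186·cos13.9° = 180.6; c'Δl = 19.57; W sinα = 44.7
Slice 5: Δl = 1.9/cos20.3° = 2.026 m; N'_5 = 161·cos20.3° = 151.0; c'Δl = 19.25; W sinα = 55.9
Slice 6: Δl = 3.0/cos28.6° = 3.417 m; N'_6 = 188·cos28.6° = 165.1; c'Δl = 32.46; W sinα = 90.0
Slice 7: Δl = 2.7/cos39.3° = 3.489 m; N'_7 = 66·cos39.3° = 51.1; c'Δl = 33.15; W sinα = 41.8
Σc'Δl = 183.0 kN/m; ΣN' = 957.2 kN/m; ΣW sinα = 240.7 kN/m
Resisting = 183.0 + 957.2·tan28.7° = 183.0 + 524.1 = 707.0 kN/m
FS = 707.0 / 240.7 = 2.937

FS = 2.94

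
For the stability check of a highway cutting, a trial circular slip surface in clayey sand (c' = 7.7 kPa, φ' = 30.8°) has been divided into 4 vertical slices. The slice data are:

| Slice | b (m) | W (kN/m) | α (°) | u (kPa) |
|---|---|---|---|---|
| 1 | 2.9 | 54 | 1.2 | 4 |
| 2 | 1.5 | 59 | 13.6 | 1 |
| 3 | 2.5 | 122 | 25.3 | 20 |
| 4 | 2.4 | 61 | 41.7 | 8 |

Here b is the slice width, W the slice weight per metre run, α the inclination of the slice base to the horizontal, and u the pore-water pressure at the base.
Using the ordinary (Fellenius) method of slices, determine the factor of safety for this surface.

Ordinary method of slices: FS = Σ[c'·Δl_i + (W_i cosα_i − u_i·Δl_i)·tanφ'] / Σ W_i sinα_i, with Δl_i = b_i / cosα_i.
Slice 1: Δl = 2.9/cos1.2° = 2.901 m; N'_1 = 54·cos1.2° − 4·2.901 = 42.4; c'Δl = 22.33; W sinα = 1.1
Slice 2: Δl = 1.5/cos13.6° = 1.543 m; N'_2 = 59·cos13.6° − 1·1.543 = 55.8; c'Δl = 11.88; W sinα = 13.9
Slice 3: Δl = 2.5/cos25.3° = 2.765 m; N'_3 = 122·cos25.3° − 20·2.765 = 55.0; c'Δl = 21.29; W sinα = 52.1
Slice 4: Δl = 2.4/cos41.7° = 3.214 m; N'_4 = 61·cos41.7° − 8·3.214 = 19.8; c'Δl = 24.75; W sinα = 40.6
Σc'Δl = 80.3 kN/m; ΣN' = 173.0 kN/m; ΣW sinα = 107.7 kN/m
Resisting = 80.3 + 173.0·tan30.8° = 80.3 + 103.1 = 183.4 kN/m
FS = 183.4 / 107.7 = 1.703

FS = 1.70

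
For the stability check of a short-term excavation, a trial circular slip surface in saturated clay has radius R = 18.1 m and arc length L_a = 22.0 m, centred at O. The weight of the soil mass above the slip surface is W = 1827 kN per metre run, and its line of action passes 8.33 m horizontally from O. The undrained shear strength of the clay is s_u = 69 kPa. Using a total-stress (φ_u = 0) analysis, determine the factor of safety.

FS = 1.81

Taking moments about the centre O, the resisting moment is provided by the undrained shear strength acting along the arc:
M_R = s_u·L_a·R = 69·22.00·18.1 = 27475.8 kN·m/m
M_D = W·d = 1827·8.33 = 15218.9 kN·m/m
FS = M_R / M_D = 27475.8 / 15218.9 = 1.805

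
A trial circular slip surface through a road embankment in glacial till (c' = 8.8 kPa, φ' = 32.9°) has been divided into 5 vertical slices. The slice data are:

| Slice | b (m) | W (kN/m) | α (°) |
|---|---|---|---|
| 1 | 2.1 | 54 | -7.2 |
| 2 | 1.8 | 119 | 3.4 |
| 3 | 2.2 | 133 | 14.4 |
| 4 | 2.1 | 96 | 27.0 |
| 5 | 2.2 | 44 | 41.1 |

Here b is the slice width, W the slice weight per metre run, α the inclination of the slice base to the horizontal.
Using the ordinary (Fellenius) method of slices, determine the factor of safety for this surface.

FS = 3.52

Ordinary method of slices: FS = Σ[c'·Δl_i + (W_i cosα_i)·tanφ'] / Σ W_i sinα_i, with Δl_i = b_i / cosα_i.
Slice 1: Δl = 2.1/cos(-7.2°) = 2.117 m; N'_1 = 54·cos(-7.2°) = 53.6; c'Δl = 18.63; W sinα = -6.8
Slice 2: Δl = 1.8/cos3.4° = 1.803 m; N'_2 = 119·cos3.4° = 118.8; c'Δl = 15.87; W sinα = 7.1
Slice 3: Δl = 2.2/cos14.4° = 2.271 m; N'_3 = 133·cos14.4° = 128.8; c'Δl = 19.99; W sinα = 33.1
Slice 4: Δl = 2.1/cos27.0° = 2.357 m; N'_4 = 96·cos27.0° = 85.5; c'Δl = 20.74; W sinα = 43.6
Slice 5: Δl = 2.2/cos41.1° = 2.919 m; N'_5 = 44·cos41.1° = 33.2; c'Δl = 25.69; W sinα = 28.9
Σc'Δl = 100.9 kN/m; ΣN' = 419.9 kN/m; ΣW sinα = 105.9 kN/m
Resisting = 100.9 + 419.9·tan32.9° = 100.9 + 271.6 = 372.5 kN/m
FS = 372.5 / 105.9 = 3.519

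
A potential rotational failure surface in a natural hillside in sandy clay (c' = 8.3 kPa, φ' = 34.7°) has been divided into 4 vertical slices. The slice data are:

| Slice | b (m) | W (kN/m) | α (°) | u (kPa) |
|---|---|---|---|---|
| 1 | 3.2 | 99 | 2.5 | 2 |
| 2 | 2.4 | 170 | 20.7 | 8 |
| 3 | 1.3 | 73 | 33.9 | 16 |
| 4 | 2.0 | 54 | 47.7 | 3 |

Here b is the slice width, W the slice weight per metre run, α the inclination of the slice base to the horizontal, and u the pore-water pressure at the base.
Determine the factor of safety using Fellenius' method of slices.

Ordinary method of slices: FS = Σ[c'·Δl_i + (W_i cosα_i − u_i·Δl_i)·tanφ'] / Σ W_i sinα_i, with Δl_i = b_i / cosα_i.
Slice 1: Δl = 3.2/cos2.5° = 3.203 m; N'_1 = 99·cos2.5° − 2·3.203 = 92.5; c'Δl = 26.59; W sinα = 4.3
Slice 2: Δl = 2.4/cos20.7° = 2.566 m; N'_2 = 170·cos20.7° − 8·2.566 = 138.5; c'Δl = 21.29; W sinα = 60.1
Slice 3: Δl = 1.3/cos33.9° = 1.566 m; N'_3 = 73·cos33.9° − 16·1.566 = 35.5; c'Δl = 13.00; W sinα = 40.7
Slice 4: Δl = 2.0/cos47.7° = 2.972 m; N'_4 = 54·cos47.7° − 3·2.972 = 27.4; c'Δl = 24.67; W sinα = 39.9
Σc'Δl = 85.5 kN/m; ΣN' = 294.0 kN/m; ΣW sinα = 145.1 kN/m
Resisting = 85.5 + 294.0·tan34.7° = 85.5 + 203.5 = 289.1 kN/m
FS = 289.1 / 145.1 = 1.993

FS = 1.99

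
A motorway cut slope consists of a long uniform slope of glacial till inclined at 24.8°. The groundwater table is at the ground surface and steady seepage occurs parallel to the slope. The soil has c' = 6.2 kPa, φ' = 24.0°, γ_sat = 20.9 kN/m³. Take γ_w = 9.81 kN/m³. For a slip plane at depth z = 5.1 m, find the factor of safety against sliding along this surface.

With seepage parallel to the slope and the water table at the surface, the effective normal stress on the slip plane uses the buoyant unit weight γ' = γ_sat − γ_w while the driving shear stress uses γ_sat:
FS = [c' + γ' z cos²β tanφ'] / [γ_sat z sinβ cosβ]
γ' = 20.9 − 9.81 = 11.09 kN/m³
Numerator = 6.2 + 11.09·5.1·cos²24.8°·tan24.0° = 6.2 + 11.09·5.1·0.8241·0.4452 = 26.951 kPa
Denominator = 20.9·5.1·sin24.8°·cos24.8° = 20.9·5.1·0.4195·0.9078 = 40.586 kPa
FS = 26.951 / 40.586 = 0.664

FS = 0.66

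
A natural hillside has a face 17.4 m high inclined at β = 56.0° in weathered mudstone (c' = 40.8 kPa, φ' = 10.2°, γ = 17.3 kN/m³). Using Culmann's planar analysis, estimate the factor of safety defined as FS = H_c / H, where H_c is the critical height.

H_c = (4c'/γ) · sinβ cosφ' / [1 − cos(β − φ')]
    = (4·40.8/17.3) · sin56.0°·cos10.2° / [1 − cos45.8°]
    = 9.434 · 0.8159 / 0.3028 = 25.42 m
FS = H_c / H = 25.42 / 17.4 = 1.461

FS = 1.46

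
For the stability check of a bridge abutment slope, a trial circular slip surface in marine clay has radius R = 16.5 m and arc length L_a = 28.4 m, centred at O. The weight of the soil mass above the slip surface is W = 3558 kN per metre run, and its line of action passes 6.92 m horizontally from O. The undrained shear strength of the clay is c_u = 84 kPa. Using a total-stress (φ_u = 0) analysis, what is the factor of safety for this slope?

FS = 1.60

Taking moments about the centre O, the resisting moment is provided by the undrained shear strength acting along the arc:
M_R = c_u·L_a·R = 84·28.40·16.5 = 39362.4 kN·m/m
M_D = W·d = 3558·6.92 = 24621.4 kN·m/m
FS = M_R / M_D = 39362.4 / 24621.4 = 1.599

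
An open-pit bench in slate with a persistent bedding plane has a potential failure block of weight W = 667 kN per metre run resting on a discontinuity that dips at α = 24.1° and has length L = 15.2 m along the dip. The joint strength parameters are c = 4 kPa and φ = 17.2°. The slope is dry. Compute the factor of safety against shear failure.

FS = 0.92

Resolving the block weight along and normal to the plane and applying the Mohr–Coulomb strength on the joint:
N' = W cosα = 667·cos24.1° = 608.9 kN/m
Driving force T = W sinα = 667·sin24.1° = 272.4 kN/m
Resisting force R = c·L + N'·tanφ = 4·15.2 + 608.9·tan17.2° = 60.8 + 188.5 = 249.3 kN/m
FS = R / T = 249.3 / 272.4 = 0.915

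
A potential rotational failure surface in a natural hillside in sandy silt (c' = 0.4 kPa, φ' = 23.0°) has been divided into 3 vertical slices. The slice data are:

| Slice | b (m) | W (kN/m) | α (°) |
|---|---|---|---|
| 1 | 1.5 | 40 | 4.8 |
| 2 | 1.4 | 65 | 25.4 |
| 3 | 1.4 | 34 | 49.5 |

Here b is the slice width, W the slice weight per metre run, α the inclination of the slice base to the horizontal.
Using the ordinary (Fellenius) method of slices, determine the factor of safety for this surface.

FS = 0.93

Ordinary method of slices: FS = Σ[c'·Δl_i + (W_i cosα_i)·tanφ'] / Σ W_i sinα_i, with Δl_i = b_i / cosα_i.
Slice 1: Δl = 1.5/cos4.8° = 1.505 m; N'_1 = 40·cos4.8° = 39.9; c'Δl = 0.60; W sinα = 3.3
Slice 2: Δl = 1.4/cos25.4° = 1.550 m; N'_2 = 65·cos25.4° = 58.7; c'Δl = 0.62; W sinα = 27.9
Slice 3: Δl = 1.4/cos49.5° = 2.156 m; N'_3 = 34·cos49.5° = 22.1; c'Δl = 0.86; W sinα = 25.9
Σc'Δl = 2.1 kN/m; ΣN' = 120.7 kN/m; ΣW sinα = 57.1 kN/m
Resisting = 2.1 + 120.7·tan23.0° = 2.1 + 51.2 = 53.3 kN/m
FS = 53.3 / 57.1 = 0.934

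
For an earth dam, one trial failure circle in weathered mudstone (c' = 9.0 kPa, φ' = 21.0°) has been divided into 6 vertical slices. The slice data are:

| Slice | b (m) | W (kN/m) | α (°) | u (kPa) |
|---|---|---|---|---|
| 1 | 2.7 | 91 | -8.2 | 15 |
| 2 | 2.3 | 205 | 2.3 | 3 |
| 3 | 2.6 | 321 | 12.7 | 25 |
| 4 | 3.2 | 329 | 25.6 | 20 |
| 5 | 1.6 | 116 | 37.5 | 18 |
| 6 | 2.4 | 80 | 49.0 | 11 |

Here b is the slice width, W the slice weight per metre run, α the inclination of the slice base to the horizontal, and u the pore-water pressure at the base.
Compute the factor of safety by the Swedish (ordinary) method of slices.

FS = 1.34

Ordinary method of slices: FS = Σ[c'·Δl_i + (W_i cosα_i − u_i·Δl_i)·tanφ'] / Σ W_i sinα_i, with Δl_i = b_i / cosα_i.
Slice 1: Δl = 2.7/cos(-8.2°) = 2.728 m; N'_1 = 91·cos(-8.2°) − 15·2.728 = 49.2; c'Δl = 24.55; W sinα = -13.0
Slice 2: Δl = 2.3/cos2.3° = 2.302 m; N'_2 = 205·cos2.3° − 3·2.302 = 197.9; c'Δl = 20.72; W sinα = 8.2
Slice 3: Δl = 2.6/cos12.7° = 2.665 m; N'_3 = 321·cos12.7° − 25·2.665 = 246.5; c'Δl = 23.99; W sinα = 70.6
Slice 4: Δl = 3.2/cos25.6° = 3.548 m; N'_4 = 329·cos25.6° − 20·3.548 = 225.7; c'Δl = 31.93; W sinα = 142.2
Slice 5: Δl = 1.6/cos37.5° = 2.017 m; N'_5 = 116·cos37.5° − 18·2.017 = 55.7; c'Δl = 18.15; W sinα = 70.6
Slice 6: Δl = 2.4/cos49.0° = 3.658 m; N'_6 = 80·cos49.0° − 11·3.658 = 12.2; c'Δl = 32.92; W sinα = 60.4
Σc'Δl = 152.3 kN/m; ΣN' = 787.3 kN/m; ΣW sinα = 339.0 kN/m
Resisting = 152.3 + 787.3·tan21.0° = 152.3 + 302.2 = 454.5 kN/m
FS = 454.5 / 339.0 = 1.341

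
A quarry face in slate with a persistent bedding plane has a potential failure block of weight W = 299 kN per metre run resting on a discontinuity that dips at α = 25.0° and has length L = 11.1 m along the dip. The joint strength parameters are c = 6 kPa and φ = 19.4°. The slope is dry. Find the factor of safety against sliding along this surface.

Resolving the block weight along and normal to the plane and applying the Mohr–Coulomb strength on the joint:
N' = W cosα = 299·cos25.0° = 271.0 kN/m
Driving force T = W sinα = 299·sin25.0° = 126.4 kN/m
Resisting force R = c·L + N'·tanφ = 6·11.1 + 271.0·tan19.4° = 66.6 + 95.4 = 162.0 kN/m
FS = R / T = 162.0 / 126.4 = 1.282

FS = 1.28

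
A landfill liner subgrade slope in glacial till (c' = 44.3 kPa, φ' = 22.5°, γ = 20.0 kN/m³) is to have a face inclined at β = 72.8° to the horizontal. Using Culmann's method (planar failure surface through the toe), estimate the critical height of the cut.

H_c = 21.65 m

Culmann's analysis gives the critical failure plane at α_cr = (β + φ')/2 = (72.8 + 22.5)/2 = 47.6°, and the critical height
H_c = (4c'/γ) · sinβ cosφ' / [1 − cos(β − φ')]
    = (4·44.3/20.0) · sin72.8°·cos22.5° / [1 − cos(50.3°)]
    = 8.860 · 0.9553·0.9239 / [1 − 0.6388]
    = 8.860 · 0.8826 / 0.3612
    = 21.65 m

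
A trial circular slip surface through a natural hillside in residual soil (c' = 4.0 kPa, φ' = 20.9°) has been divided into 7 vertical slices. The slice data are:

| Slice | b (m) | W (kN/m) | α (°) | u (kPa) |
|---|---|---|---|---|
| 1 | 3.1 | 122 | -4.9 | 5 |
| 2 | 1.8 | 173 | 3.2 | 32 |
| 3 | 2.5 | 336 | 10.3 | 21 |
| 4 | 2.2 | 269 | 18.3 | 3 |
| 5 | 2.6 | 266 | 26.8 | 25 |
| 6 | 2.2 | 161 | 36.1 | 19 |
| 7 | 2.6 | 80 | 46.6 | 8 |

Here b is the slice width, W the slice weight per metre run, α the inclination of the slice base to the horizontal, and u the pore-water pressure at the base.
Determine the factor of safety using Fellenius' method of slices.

FS = 1.11

Ordinary method of slices: FS = Σ[c'·Δl_i + (W_i cosα_i − u_i·Δl_i)·tanφ'] / Σ W_i sinα_i, with Δl_i = b_i / cosα_i.
Slice 1: Δl = 3.1/cos(-4.9°) = 3.111 m; N'_1 = 122·cos(-4.9°) − 5·3.111 = 106.0; c'Δl = 12.45; W sinα = -10.4
Slice 2: Δl = 1.8/cos3.2° = 1.803 m; N'_2 = 173·cos3.2° − 32·1.803 = 115.0; c'Δl = 7.21; W sinα = 9.7
Slice 3: Δl = 2.5/cos10.3° = 2.541 m; N'_3 = 336·cos10.3° − 21·2.541 = 277.2; c'Δl = 10.16; W sinα = 60.1
Slice 4: Δl = 2.2/cos18.3° = 2.317 m; N'_4 = 269·cos18.3° − 3·2.317 = 248.4; c'Δl = 9.27; W sinα = 84.5
Slice 5: Δl = 2.6/cos26.8° = 2.913 m; N'_5 = 266·cos26.8° − 25·2.913 = 164.6; c'Δl = 11.65; W sinα = 119.9
Slice 6: Δl = 2.2/cos36.1° = 2.723 m; N'_6 = 161·cos36.1° − 19·2.723 = 78.4; c'Δl = 10.89; W sinα = 94.9
Slice 7: Δl = 2.6/cos46.6° = 3.784 m; N'_7 = 80·cos46.6° − 8·3.784 = 24.7; c'Δl = 15.14; W sinα = 58.1
Σc'Δl = 76.8 kN/m; ΣN' = 1014.4 kN/m; ΣW sinα = 416.7 kN/m
Resisting = 76.8 + 1014.4·tan20.9° = 76.8 + 387.3 = 464.1 kN/m
FS = 464.1 / 416.7 = 1.114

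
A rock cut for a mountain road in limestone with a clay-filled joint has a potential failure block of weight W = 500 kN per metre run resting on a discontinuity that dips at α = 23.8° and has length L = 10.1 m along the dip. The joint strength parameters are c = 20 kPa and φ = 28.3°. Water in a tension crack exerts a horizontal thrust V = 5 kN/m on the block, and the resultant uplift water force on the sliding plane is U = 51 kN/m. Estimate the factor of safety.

FS = 2.03

Resolving the block weight along and normal to the plane and applying the Mohr–Coulomb strength on the joint:
N' = W cosα − U − V sinα = 500·cos23.8° − 51 − 5·sin23.8° = 404.5 kN/m
Driving force T = W sinα + V cosα = 500·sin23.8° + 5·cos23.8° = 206.3 kN/m
Resisting force R = c·L + N'·tanφ = 20·10.1 + 404.5·tan28.3° = 202.0 + 217.8 = 419.8 kN/m
FS = R / T = 419.8 / 206.3 = 2.034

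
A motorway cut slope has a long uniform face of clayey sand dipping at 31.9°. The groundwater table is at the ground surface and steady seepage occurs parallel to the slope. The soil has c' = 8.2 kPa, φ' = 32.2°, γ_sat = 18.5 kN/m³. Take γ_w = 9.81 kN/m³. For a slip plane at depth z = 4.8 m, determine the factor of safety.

FS = 0.68

With seepage parallel to the slope and the water table at the surface, the effective normal stress on the slip plane uses the buoyant unit weight γ' = γ_sat − γ_w while the driving shear stress uses γ_sat:
FS = [c' + γ' z cos²β tanφ'] / [γ_sat z sinβ cosβ]
γ' = 18.5 − 9.81 = 8.69 kN/m³
Numerator = 8.2 + 8.69·4.8·cos²31.9°·tan32.2° = 8.2 + 8.69·4.8·0.7208·0.6297 = 27.132 kPa
Denominator = 18.5·4.8·sin31.9°·cos31.9° = 18.5·4.8·0.5284·0.8490 = 39.838 kPa
FS = 27.132 / 39.838 = 0.681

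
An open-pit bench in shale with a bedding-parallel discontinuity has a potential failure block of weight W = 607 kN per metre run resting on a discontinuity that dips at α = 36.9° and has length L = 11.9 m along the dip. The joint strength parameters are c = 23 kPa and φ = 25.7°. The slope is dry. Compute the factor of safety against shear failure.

FS = 1.39

Resolving the block weight along and normal to the plane and applying the Mohr–Coulomb strength on the joint:
N' = W cosα = 607·cos36.9° = 485.4 kN/m
Driving force T = W sinα = 607·sin36.9° = 364.5 kN/m
Resisting force R = c·L + N'·tanφ = 23·11.9 + 485.4·tan25.7° = 273.7 + 233.6 = 507.3 kN/m
FS = R / T = 507.3 / 364.5 = 1.392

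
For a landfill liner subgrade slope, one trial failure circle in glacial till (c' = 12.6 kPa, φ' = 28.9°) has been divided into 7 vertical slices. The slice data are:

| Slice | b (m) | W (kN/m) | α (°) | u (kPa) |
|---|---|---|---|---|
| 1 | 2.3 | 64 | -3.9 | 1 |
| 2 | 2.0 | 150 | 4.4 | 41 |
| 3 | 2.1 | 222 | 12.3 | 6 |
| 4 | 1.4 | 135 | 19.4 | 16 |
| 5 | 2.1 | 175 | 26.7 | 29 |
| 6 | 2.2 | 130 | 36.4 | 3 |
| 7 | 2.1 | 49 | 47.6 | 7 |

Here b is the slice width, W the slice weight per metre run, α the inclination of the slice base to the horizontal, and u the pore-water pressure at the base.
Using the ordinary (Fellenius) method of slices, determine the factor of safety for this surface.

Ordinary method of slices: FS = Σ[c'·Δl_i + (W_i cosα_i − u_i·Δl_i)·tanφ'] / Σ W_i sinα_i, with Δl_i = b_i / cosα_i.
Slice 1: Δl = 2.3/cos(-3.9°) = 2.305 m; N'_1 = 64·cos(-3.9°) − 1·2.305 = 61.5; c'Δl = 29.05; W sinα = -4.4
Slice 2: Δl = 2.0/cos4.4° = 2.006 m; N'_2 = 150·cos4.4° − 41·2.006 = 67.3; c'Δl = 25.27; W sinα = 11.5
Slice 3: Δl = 2.1/cos12.3° = 2.149 m; N'_3 = 222·cos12.3° − 6·2.149 = 204.0; c'Δl = 27.08; W sinα = 47.3
Slice 4: Δl = 1.4/cos19.4° = 1.484 m; N'_4 = 135·cos19.4° − 16·1.484 = 103.6; c'Δl = 18.70; W sinα = 44.8
Slice 5: Δl = 2.1/cos26.7° = 2.351 m; N'_5 = 175·cos26.7° − 29·2.351 = 88.2; c'Δl = 29.62; W sinα = 78.6
Slice 6: Δl = 2.2/cos36.4° = 2.733 m; N'_6 = 130·cos36.4° − 3·2.733 = 96.4; c'Δl = 34.44; W sinα = 77.1
Slice 7: Δl = 2.1/cos47.6° = 3.114 m; N'_7 = 49·cos47.6° − 7·3.114 = 11.2; c'Δl = 39.24; W sinα = 36.2
Σc'Δl = 203.4 kN/m; ΣN' = 632.3 kN/m; ΣW sinα = 291.2 kN/m
Resisting = 203.4 + 632.3·tan28.9° = 203.4 + 349.1 = 552.5 kN/m
FS = 552.5 / 291.2 = 1.897

FS = 1.90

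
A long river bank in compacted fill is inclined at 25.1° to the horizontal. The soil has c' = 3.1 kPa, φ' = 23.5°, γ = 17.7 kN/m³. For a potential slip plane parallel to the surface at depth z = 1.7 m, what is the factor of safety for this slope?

For an infinite slope with a slip plane parallel to the surface (no pore pressure): FS = [c' + γz cos²β tanφ'] / [γz sinβ cosβ].
γz = 17.7·1.7 = 30.09 kN/m²
Numerator = 3.1 + 30.09·cos²25.1°·tan23.5° = 3.1 + 30.09·0.8201·0.4348 = 13.829 kPa
Denominator = 30.09·sin25.1°·cos25.1° = 30.09·0.4242·0.9056 = 11.559 kPa
FS = 13.829 / 11.559 = 1.196

FS = 1.20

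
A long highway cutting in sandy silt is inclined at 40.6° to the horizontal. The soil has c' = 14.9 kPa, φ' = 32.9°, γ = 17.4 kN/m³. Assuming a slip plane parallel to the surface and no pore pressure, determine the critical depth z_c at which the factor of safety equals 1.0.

z_c = 7.07 m

Setting FS = 1.00 in FS = [c' + γz cos²β tanφ'] / [γz sinβ cosβ] and solving for z:
z = c' / [γ cosβ (FS·sinβ − cosβ·tanφ')]
  = 14.9 / [17.4·cos40.6°·(1.00·sin40.6° − cos40.6°·tan32.9°)]
  = 14.9 / [17.4·0.7593·(1.00·0.6508 − 0.7593·0.6469)]
  = 14.9 / 2.1083 = 7.067 m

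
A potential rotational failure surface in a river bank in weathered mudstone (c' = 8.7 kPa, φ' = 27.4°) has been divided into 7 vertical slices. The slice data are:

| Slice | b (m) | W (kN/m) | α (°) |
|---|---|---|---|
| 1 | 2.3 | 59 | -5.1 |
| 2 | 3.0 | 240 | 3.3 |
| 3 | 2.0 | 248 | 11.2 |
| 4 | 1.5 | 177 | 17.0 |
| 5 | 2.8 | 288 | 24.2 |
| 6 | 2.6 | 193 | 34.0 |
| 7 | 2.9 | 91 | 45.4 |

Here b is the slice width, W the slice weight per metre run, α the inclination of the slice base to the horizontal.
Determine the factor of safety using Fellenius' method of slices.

Ordinary method of slices: FS = Σ[c'·Δl_i + (W_i cosα_i)·tanφ'] / Σ W_i sinα_i, with Δl_i = b_i / cosα_i.
Slice 1: Δl = 2.3/cos(-5.1°) = 2.309 m; N'_1 = 59·cos(-5.1°) = 58.8; c'Δl = 20.09; W sinα = -5.2
Slice 2: Δl = 3.0/cos3.3° = 3.005 m; N'_2 = 240·cos3.3° = 239.6; c'Δl = 26.14; W sinα = 13.8
Slice 3: Δl = 2.0/cos11.2° = 2.039 m; N'_3 = 248·cos11.2° = 243.3; c'Δl = 17.74; W sinα = 48.2
Slice 4: Δl = 1.5/cos17.0° = 1.569 m; N'_4 = 177·cos17.0° = 169.3; c'Δl = 13.65; W sinα = 51.7
Slice 5: Δl = 2.8/cos24.2° = 3.070 m; N'_5 = 288·cos24.2° = 262.7; c'Δl = 26.71; W sinα = 118.1
Slice 6: Δl = 2.6/cos34.0° = 3.136 m; N'_6 = 193·cos34.0° = 160.0; c'Δl = 27.28; W sinα = 107.9
Slice 7: Δl = 2.9/cos45.4° = 4.130 m; N'_7 = 91·cos45.4° = 63.9; c'Δl = 35.93; W sinα = 64.8
Σc'Δl = 167.5 kN/m; ΣN' = 1197.5 kN/m; ΣW sinα = 399.3 kN/m
Resisting = 167.5 + 1197.5·tan27.4° = 167.5 + 620.7 = 788.3 kN/m
FS = 788.3 / 399.3 = 1.974

FS = 1.97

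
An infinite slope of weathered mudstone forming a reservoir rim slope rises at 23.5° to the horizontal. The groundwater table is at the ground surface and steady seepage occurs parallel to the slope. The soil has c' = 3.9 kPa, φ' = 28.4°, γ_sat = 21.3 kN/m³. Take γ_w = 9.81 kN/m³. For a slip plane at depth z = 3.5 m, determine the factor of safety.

FS = 0.81

With seepage parallel to the slope and the water table at the surface, the effective normal stress on the slip plane uses the buoyant unit weight γ' = γ_sat − γ_w while the driving shear stress uses γ_sat:
FS = [c' + γ' z cos²β tanφ'] / [γ_sat z sinβ cosβ]
γ' = 21.3 − 9.81 = 11.49 kN/m³
Numerator = 3.9 + 11.49·3.5·cos²23.5°·tan28.4° = 3.9 + 11.49·3.5·0.8410·0.5407 = 22.187 kPa
Denominator = 21.3·3.5·sin23.5°·cos23.5° = 21.3·3.5·0.3987·0.9171 = 27.261 kPa
FS = 22.187 / 27.261 = 0.814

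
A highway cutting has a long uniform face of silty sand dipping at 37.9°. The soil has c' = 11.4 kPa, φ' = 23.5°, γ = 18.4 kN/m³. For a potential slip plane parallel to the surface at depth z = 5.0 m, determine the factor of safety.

For an infinite slope with a slip plane parallel to the surface (no pore pressure): FS = [c' + γz cos²β tanφ'] / [γz sinβ cosβ].
γz = 18.4·5.0 = 92.00 kN/m²
Numerator = 11.4 + 92.00·cos²37.9°·tan23.5° = 11.4 + 92.00·0.6227·0.4348 = 36.308 kPa
Denominator = 92.00·sin37.9°·cos37.9° = 92.00·0.6143·0.7891 = 44.594 kPa
FS = 36.308 / 44.594 = 0.814

FS = 0.81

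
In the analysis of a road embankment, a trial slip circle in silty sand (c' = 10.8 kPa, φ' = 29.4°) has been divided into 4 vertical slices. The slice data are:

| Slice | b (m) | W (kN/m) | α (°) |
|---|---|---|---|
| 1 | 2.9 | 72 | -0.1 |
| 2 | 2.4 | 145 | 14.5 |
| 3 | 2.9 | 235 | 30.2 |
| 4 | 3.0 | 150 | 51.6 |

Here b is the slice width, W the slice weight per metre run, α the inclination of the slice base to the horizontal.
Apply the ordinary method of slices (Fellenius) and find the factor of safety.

FS = 1.59

Ordinary method of slices: FS = Σ[c'·Δl_i + (W_i cosα_i)·tanφ'] / Σ W_i sinα_i, with Δl_i = b_i / cosα_i.
Slice 1: Δl = 2.9/cos(-0.1°) = 2.900 m; N'_1 = 72·cos(-0.1°) = 72.0; c'Δl = 31.32; W sinα = -0.1
Slice 2: Δl = 2.4/cos14.5° = 2.479 m; N'_2 = 145·cos14.5° = 140.4; c'Δl = 26.77; W sinα = 36.3
Slice 3: Δl = 2.9/cos30.2° = 3.355 m; N'_3 = 235·cos30.2° = 203.1; c'Δl = 36.24; W sinα = 118.2
Slice 4: Δl = 3.0/cos51.6° = 4.830 m; N'_4 = 150·cos51.6° = 93.2; c'Δl = 52.16; W sinα = 117.6
Σc'Δl = 146.5 kN/m; ΣN' = 508.7 kN/m; ΣW sinα = 271.9 kN/m
Resisting = 146.5 + 508.7·tan29.4° = 146.5 + 286.6 = 433.1 kN/m
FS = 433.1 / 271.9 = 1.593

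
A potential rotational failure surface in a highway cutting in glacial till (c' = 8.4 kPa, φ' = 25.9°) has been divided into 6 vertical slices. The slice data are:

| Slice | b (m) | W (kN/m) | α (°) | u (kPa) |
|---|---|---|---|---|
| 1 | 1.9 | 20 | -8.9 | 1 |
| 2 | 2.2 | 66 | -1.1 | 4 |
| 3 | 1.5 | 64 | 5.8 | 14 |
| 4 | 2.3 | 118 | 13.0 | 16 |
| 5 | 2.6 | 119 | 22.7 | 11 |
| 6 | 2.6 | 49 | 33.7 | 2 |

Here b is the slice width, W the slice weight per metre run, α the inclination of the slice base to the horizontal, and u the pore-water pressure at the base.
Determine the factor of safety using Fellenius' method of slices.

Ordinary method of slices: FS = Σ[c'·Δl_i + (W_i cosα_i − u_i·Δl_i)·tanφ'] / Σ W_i sinα_i, with Δl_i = b_i / cosα_i.
Slice 1: Δl = 1.9/cos(-8.9°) = 1.923 m; N'_1 = 20·cos(-8.9°) − 1·1.923 = 17.8; c'Δl = 16.15; W sinα = -3.1
Slice 2: Δl = 2.2/cos(-1.1°) = 2.200 m; N'_2 = 66·cos(-1.1°) − 4·2.200 = 57.2; c'Δl = 18.48; W sinα = -1.3
Slice 3: Δl = 1.5/cos5.8° = 1.508 m; N'_3 = 64·cos5.8° − 14·1.508 = 42.6; c'Δl = 12.66; W sinα = 6.5
Slice 4: Δl = 2.3/cos13.0° = 2.360 m; N'_4 = 118·cos13.0° − 16·2.360 = 77.2; c'Δl = 19.83; W sinα = 26.5
Slice 5: Δl = 2.6/cos22.7° = 2.818 m; N'_5 = 119·cos22.7° − 11·2.818 = 78.8; c'Δl = 23.67; W sinα = 45.9
Slice 6: Δl = 2.6/cos33.7° = 3.125 m; N'_6 = 49·cos33.7° − 2·3.125 = 34.5; c'Δl = 26.25; W sinα = 27.2
Σc'Δl = 117.1 kN/m; ΣN' = 308.1 kN/m; ΣW sinα = 101.8 kN/m
Resisting = 117.1 + 308.1·tan25.9° = 117.1 + 149.6 = 266.7 kN/m
FS = 266.7 / 101.8 = 2.620

FS = 2.62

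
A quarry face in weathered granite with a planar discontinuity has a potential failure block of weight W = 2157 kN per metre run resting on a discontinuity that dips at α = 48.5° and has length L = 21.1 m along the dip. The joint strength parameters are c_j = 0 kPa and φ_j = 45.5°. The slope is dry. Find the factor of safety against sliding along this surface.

Resolving the block weight along and normal to the plane and applying the Mohr–Coulomb strength on the joint:
N' = W cosα = 2157·cos48.5° = 1429.3 kN/m
Driving force T = W sinα = 2157·sin48.5° = 1615.5 kN/m
Resisting force R = c_j·L + N'·tanφ_j = 0·21.1 + 1429.3·tan45.5° = 0.0 + 1454.4 = 1454.4 kN/m
FS = R / T = 1454.4 / 1615.5 = 0.900

FS = 0.90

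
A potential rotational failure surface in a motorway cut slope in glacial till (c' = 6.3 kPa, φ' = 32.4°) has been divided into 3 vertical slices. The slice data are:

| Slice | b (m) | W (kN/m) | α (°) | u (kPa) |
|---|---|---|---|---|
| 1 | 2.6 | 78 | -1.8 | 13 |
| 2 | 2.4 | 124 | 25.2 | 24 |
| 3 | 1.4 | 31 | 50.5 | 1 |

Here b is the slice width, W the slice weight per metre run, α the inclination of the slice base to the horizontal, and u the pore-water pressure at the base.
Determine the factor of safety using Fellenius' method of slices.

FS = 1.57

Ordinary method of slices: FS = Σ[c'·Δl_i + (W_i cosα_i − u_i·Δl_i)·tanφ'] / Σ W_i sinα_i, with Δl_i = b_i / cosα_i.
Slice 1: Δl = 2.6/cos(-1.8°) = 2.601 m; N'_1 = 78·cos(-1.8°) − 13·2.601 = 44.1; c'Δl = 16.39; W sinα = -2.5
Slice 2: Δl = 2.4/cos25.2° = 2.652 m; N'_2 = 124·cos25.2° − 24·2.652 = 48.5; c'Δl = 16.71; W sinα = 52.8
Slice 3: Δl = 1.4/cos50.5° = 2.201 m; N'_3 = 31·cos50.5° − 1·2.201 = 17.5; c'Δl = 13.87; W sinα = 23.9
Σc'Δl = 47.0 kN/m; ΣN' = 110.2 kN/m; ΣW sinα = 74.3 kN/m
Resisting = 47.0 + 110.2·tan32.4° = 47.0 + 69.9 = 116.9 kN/m
FS = 116.9 / 74.3 = 1.574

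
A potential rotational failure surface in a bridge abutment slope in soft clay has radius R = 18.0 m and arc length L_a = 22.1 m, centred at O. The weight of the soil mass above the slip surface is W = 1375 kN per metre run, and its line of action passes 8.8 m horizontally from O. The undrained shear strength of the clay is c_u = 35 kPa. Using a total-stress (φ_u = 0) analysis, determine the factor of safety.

Taking moments about the centre O, the resisting moment is provided by the undrained shear strength acting along the arc:
M_R = c_u·L_a·R = 35·22.10·18.0 = 13923.0 kN·m/m
M_D = W·d = 1375·8.8 = 12100.0 kN·m/m
FS = M_R / M_D = 13923.0 / 12100.0 = 1.151

FS = 1.15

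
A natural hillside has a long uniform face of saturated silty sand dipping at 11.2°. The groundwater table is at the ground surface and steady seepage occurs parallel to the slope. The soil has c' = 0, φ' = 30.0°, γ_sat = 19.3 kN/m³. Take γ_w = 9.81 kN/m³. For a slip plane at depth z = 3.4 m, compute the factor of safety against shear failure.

With seepage parallel to the slope and the water table at the surface, the effective normal stress on the slip plane uses the buoyant unit weight γ' = γ_sat − γ_w while the driving shear stress uses γ_sat:
FS = [c' + γ' z cos²β tanφ'] / [γ_sat z sinβ cosβ]
(For c' = 0 this reduces to FS = (γ'/γ_sat)·tanφ'/tanβ.)
γ' = 19.3 − 9.81 = 9.49 kN/m³
Numerator = 0.0 + 9.49·3.4·cos²11.2°·tan30.0° = 0.0 + 9.49·3.4·0.9623·0.5774 = 17.926 kPa
Denominator = 19.3·3.4·sin11.2°·cos11.2° = 19.3·3.4·0.1942·0.9810 = 12.503 kPa
FS = 17.926 / 12.503 = 1.434

FS = 1.43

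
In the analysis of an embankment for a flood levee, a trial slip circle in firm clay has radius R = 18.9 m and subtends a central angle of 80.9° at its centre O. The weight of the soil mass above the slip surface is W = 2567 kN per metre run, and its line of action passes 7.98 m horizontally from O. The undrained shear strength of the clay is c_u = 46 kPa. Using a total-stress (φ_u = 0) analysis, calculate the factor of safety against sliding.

FS = 1.13

Taking moments about the centre O, the resisting moment is provided by the undrained shear strength acting along the arc:
Arc length L_a = R·θ = 18.9·(80.9°·π/180) = 18.9·1.4120 = 26.69 m
M_R = c_u·L_a·R = 46·26.69·18.9 = 23201.0 kN·m/m
M_D = W·d = 2567·7.98 = 20484.7 kN·m/m
FS = M_R / M_D = 23201.0 / 20484.7 = 1.133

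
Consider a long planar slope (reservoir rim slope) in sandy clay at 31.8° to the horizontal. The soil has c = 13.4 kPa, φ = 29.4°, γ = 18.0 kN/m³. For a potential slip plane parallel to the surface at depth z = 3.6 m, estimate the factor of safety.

For an infinite slope with a slip plane parallel to the surface (no pore pressure): FS = [c + γz cos²β tanφ] / [γz sinβ cosβ].
γz = 18.0·3.6 = 64.80 kN/m²
Numerator = 13.4 + 64.80·cos²31.8°·tan29.4° = 13.4 + 64.80·0.7223·0.5635 = 39.774 kPa
Denominator = 64.80·sin31.8°·cos31.8° = 64.80·0.5270·0.8499 = 29.021 kPa
FS = 39.774 / 29.021 = 1.371

FS = 1.37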